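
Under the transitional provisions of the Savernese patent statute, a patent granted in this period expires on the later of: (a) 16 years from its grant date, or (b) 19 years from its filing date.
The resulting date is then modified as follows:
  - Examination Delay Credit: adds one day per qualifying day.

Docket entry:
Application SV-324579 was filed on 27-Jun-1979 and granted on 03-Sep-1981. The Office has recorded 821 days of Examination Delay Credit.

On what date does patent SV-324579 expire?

(a) grant + 16 years → 3 September 1997.
(b) filing + 19 years → 27 June 1998.
Later of the two: 27 June 1998.
Examination Delay Credit: +821 days → 25 September 2000.

September 25, 2000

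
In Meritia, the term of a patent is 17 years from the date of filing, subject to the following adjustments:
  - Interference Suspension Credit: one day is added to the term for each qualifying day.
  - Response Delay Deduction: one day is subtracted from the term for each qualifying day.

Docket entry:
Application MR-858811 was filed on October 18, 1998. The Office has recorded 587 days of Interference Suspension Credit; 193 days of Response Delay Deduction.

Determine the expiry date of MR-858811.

Base term: filing date + 17 years → 18 October 2015.
Interference Suspension Credit: +587 days → 27 May 2017.
Response Delay Deduction: −193 days → 15 November 2016.

November 15, 2016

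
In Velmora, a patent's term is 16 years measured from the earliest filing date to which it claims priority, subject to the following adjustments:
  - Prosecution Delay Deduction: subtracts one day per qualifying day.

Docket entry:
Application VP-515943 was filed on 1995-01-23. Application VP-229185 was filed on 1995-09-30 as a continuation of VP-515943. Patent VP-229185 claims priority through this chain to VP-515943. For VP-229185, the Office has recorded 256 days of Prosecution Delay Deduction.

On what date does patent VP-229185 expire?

Earliest priority filing: 23 January 1995.
Base term: 23 January 1995 + 16 years → 23 January 2011.
Prosecution Delay Deduction: −256 days → 12 May 2010.

2010-05-12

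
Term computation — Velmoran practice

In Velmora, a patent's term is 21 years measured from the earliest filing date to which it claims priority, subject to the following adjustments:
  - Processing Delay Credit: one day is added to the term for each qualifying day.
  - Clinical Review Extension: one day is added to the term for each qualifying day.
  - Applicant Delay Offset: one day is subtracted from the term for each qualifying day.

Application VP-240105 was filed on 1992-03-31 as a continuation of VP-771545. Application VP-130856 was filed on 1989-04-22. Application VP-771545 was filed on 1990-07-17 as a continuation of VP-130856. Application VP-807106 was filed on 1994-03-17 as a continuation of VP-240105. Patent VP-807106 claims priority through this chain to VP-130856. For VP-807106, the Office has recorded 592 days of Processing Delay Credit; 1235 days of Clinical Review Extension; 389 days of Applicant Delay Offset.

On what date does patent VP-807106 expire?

March 30, 2014

Earliest priority filing: 22 April 1989.
Base term: 22 April 1989 + 21 years → 22 April 2010.
Processing Delay Credit: +592 days → 5 December 2011.
Clinical Review Extension: +1235 days → 23 April 2015.
Applicant Delay Offset: −389 days → 30 March 2014.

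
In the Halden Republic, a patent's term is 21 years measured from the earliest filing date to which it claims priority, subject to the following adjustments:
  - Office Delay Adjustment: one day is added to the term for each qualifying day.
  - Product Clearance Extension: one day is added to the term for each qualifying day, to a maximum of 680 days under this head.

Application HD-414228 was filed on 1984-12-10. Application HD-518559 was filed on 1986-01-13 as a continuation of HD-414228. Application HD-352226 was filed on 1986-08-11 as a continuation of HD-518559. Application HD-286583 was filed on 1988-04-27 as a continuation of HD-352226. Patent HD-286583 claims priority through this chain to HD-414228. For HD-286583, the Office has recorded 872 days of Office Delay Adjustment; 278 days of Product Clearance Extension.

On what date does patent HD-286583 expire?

February 2, 2009

Earliest priority filing: 10 December 1984.
Base term: 10 December 1984 + 21 years → 10 December 2005.
Office Delay Adjustment: +872 days → 30 April 2008.
Product Clearance Extension: 278 days (within the 680-day cap) → +278 days → 2 February 2009.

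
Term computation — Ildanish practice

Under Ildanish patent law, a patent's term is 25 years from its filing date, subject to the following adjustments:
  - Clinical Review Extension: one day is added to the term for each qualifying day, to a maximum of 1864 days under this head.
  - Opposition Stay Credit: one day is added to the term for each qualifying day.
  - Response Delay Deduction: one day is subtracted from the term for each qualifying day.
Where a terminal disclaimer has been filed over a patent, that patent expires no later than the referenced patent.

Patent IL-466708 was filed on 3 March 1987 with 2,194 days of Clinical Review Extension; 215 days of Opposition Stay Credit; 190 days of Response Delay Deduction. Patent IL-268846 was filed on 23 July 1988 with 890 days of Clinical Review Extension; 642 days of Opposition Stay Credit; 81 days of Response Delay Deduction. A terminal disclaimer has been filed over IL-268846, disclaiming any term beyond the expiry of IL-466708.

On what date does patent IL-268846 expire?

May 5, 2017

Natural term of IL-268846:
  Base: filing + 25 years → 23 July 2013.
  Clinical Review Extension: 890 days (within the 1864-day cap) → +890 days → 30 December 2015.
  Opposition Stay Credit: +642 days → 2 October 2017.
  Response Delay Deduction: −81 days → 13 July 2017.
Expiry of referenced patent IL-466708:
  Base: filing + 25 years → 3 March 2012.
  Clinical Review Extension: 2194 days claimed exceeds the 1864-day cap, so +1864 days → 10 April 2017.
  Opposition Stay Credit: +215 days → 11 November 2017.
  Response Delay Deduction: −190 days → 5 May 2017.
Terminal disclaimer: IL-268846 expires on the earlier of 13 July 2017 and 5 May 2017.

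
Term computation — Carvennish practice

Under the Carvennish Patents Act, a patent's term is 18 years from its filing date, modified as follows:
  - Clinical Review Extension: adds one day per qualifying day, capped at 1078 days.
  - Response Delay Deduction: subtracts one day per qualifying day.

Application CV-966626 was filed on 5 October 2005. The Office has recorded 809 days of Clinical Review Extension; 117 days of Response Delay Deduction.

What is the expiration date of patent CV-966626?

August 27, 2025

Base term: filing date + 18 years → 5 October 2023.
Clinical Review Extension: 809 days (within the 1078-day cap) → +809 days → 22 December 2025.
Response Delay Deduction: −117 days → 27 August 2025.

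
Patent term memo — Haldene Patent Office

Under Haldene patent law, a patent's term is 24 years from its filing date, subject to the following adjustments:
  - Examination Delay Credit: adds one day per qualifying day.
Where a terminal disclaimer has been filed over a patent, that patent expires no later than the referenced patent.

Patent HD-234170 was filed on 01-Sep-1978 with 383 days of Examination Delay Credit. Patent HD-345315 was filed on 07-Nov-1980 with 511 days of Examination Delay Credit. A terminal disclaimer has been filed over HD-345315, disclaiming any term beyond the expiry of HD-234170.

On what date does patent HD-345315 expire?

September 19, 2003

Natural term of HD-345315:
  Base: filing + 24 years → 7 November 2004.
  Examination Delay Credit: +511 days → 2 April 2006.
Expiry of referenced patent HD-234170:
  Base: filing + 24 years → 1 September 2002.
  Examination Delay Credit: +383 days → 19 September 2003.
Terminal disclaimer: HD-345315 expires on the earlier of 2 April 2006 and 19 September 2003.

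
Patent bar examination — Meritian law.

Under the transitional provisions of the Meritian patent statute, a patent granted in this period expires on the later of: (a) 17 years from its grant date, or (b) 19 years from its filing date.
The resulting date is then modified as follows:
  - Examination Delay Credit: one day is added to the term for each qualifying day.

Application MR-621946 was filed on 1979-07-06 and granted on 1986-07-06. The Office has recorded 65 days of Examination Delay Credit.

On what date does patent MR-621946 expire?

2003-09-09

(a) grant + 17 years → 6 July 2003.
(b) filing + 19 years → 6 July 1998.
Later of the two: 6 July 2003.
Examination Delay Credit: +65 days → 9 September 2003.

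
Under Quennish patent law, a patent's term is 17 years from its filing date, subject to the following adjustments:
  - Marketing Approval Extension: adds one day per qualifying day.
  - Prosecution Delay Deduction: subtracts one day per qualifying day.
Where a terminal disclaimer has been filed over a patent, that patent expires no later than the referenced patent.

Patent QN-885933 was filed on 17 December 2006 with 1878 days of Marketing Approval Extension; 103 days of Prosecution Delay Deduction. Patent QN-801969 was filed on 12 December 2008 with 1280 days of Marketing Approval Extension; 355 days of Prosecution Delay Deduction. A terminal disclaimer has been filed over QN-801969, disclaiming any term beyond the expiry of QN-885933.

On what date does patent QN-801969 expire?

June 24, 2028

Natural term of QN-801969:
  Base: filing + 17 years → 12 December 2025.
  Marketing Approval Extension: +1280 days → 14 June 2029.
  Prosecution Delay Deduction: −355 days → 24 June 2028.
Expiry of referenced patent QN-885933:
  Base: filing + 17 years → 17 December 2023.
  Marketing Approval Extension: +1878 days → 6 February 2029.
  Prosecution Delay Deduction: −103 days → 26 October 2028.
Terminal disclaimer: QN-801969 expires on the earlier of 24 June 2028 and 26 October 2028.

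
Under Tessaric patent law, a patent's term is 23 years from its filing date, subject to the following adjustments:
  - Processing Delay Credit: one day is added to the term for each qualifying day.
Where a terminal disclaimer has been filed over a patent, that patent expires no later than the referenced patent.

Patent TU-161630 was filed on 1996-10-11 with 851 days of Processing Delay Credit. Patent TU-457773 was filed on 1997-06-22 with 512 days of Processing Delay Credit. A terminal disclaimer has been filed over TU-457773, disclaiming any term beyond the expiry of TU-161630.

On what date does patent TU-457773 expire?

Natural term of TU-457773:
  Base: filing + 23 years → 22 June 2020.
  Processing Delay Credit: +512 days → 16 November 2021.
Expiry of referenced patent TU-161630:
  Base: filing + 23 years → 11 October 2019.
  Processing Delay Credit: +851 days → 8 February 2022.
Terminal disclaimer: TU-457773 expires on the earlier of 16 November 2021 and 8 February 2022.

2021-11-16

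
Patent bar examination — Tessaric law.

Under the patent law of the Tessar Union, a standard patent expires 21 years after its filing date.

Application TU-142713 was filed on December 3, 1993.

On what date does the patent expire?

Filing date + 21 years → 3 December 2014.

December 3, 2014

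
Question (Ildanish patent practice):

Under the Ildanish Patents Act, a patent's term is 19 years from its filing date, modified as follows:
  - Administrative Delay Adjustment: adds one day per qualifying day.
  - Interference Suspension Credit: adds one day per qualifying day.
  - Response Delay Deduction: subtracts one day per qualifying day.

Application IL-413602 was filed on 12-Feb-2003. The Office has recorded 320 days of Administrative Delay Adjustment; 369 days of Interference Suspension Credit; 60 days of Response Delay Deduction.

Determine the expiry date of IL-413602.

2023-11-03

Base term: filing date + 19 years → 12 February 2022.
Administrative Delay Adjustment: +320 days → 29 December 2022.
Interference Suspension Credit: +369 days → 2 January 2024.
Response Delay Deduction: −60 days → 3 November 2023.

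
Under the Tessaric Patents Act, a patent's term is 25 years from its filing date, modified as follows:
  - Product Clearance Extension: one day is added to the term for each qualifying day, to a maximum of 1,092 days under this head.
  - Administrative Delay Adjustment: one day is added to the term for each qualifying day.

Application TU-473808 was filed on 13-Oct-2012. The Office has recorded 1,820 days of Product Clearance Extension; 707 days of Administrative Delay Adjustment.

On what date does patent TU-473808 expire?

Base term: filing date + 25 years → 13 October 2037.
Product Clearance Extension: 1820 days claimed exceeds the 1092-day cap, so +1092 days → 9 October 2040.
Administrative Delay Adjustment: +707 days → 16 September 2042.

2042-09-16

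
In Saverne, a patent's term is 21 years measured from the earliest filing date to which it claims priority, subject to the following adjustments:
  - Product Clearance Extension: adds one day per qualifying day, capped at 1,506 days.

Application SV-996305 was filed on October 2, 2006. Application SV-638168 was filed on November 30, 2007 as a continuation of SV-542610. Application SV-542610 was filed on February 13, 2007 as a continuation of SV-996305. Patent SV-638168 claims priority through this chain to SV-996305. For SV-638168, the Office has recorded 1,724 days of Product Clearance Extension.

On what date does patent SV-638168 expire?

2031-11-16

Earliest priority filing: 2 October 2006.
Base term: 2 October 2006 + 21 years → 2 October 2027.
Product Clearance Extension: 1724 days claimed exceeds the 1506-day cap, so +1506 days → 16 November 2031.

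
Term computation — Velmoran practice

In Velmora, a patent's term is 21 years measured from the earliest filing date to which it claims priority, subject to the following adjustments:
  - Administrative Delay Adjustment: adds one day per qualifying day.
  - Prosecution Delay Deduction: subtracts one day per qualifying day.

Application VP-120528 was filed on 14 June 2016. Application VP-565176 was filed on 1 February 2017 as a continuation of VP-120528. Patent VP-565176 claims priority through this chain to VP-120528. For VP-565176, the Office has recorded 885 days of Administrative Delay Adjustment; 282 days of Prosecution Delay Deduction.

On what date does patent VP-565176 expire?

Earliest priority filing: 14 June 2016.
Base term: 14 June 2016 + 21 years → 14 June 2037.
Administrative Delay Adjustment: +885 days → 16 November 2039.
Prosecution Delay Deduction: −282 days → 7 February 2039.

2039-02-07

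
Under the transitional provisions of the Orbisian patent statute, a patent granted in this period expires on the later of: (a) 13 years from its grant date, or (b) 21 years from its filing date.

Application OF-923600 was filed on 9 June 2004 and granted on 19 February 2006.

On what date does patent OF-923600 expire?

June 9, 2025

(a) grant + 13 years → 19 February 2019.
(b) filing + 21 years → 9 June 2025.
Later of the two: 9 June 2025.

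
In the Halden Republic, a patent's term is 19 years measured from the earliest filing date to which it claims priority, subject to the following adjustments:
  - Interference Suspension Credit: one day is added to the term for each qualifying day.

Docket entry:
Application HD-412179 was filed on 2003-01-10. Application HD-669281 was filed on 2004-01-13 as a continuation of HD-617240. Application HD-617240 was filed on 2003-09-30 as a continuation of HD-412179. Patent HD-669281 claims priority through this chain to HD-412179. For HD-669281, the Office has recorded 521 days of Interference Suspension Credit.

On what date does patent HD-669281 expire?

Earliest priority filing: 10 January 2003.
Base term: 10 January 2003 + 19 years → 10 January 2022.
Interference Suspension Credit: +521 days → 15 June 2023.

June 15, 2023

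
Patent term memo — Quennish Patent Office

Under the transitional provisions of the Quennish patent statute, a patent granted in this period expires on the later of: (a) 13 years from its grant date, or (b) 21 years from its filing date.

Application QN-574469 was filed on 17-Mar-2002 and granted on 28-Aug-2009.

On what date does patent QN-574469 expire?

March 17, 2023

(a) grant + 13 years → 28 August 2022.
(b) filing + 21 years → 17 March 2023.
Later of the two: 17 March 2023.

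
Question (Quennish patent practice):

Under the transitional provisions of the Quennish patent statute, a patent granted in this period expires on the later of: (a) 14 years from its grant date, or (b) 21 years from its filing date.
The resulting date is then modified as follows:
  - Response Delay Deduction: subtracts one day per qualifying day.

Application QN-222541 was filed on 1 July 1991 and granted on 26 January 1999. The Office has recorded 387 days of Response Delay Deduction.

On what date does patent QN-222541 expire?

(a) grant + 14 years → 26 January 2013.
(b) filing + 21 years → 1 July 2012.
Later of the two: 26 January 2013.
Response Delay Deduction: −387 days → 5 January 2012.

January 5, 2012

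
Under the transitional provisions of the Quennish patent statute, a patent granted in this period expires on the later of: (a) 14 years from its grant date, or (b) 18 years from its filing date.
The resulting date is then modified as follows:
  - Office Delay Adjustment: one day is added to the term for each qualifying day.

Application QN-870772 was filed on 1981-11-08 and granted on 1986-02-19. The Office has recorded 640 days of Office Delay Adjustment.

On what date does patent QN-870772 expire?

2001-11-20

(a) grant + 14 years → 19 February 2000.
(b) filing + 18 years → 8 November 1999.
Later of the two: 19 February 2000.
Office Delay Adjustment: +640 days → 20 November 2001.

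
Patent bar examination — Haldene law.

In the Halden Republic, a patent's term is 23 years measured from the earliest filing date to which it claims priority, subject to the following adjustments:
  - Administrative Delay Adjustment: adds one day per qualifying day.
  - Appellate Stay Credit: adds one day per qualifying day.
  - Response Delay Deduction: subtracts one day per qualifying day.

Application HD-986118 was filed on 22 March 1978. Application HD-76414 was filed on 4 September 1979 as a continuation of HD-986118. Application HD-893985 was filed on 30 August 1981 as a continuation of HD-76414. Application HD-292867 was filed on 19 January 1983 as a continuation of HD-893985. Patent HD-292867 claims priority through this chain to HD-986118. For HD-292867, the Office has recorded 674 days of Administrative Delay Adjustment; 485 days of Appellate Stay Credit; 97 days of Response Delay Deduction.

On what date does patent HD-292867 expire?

2004-02-17

Earliest priority filing: 22 March 1978.
Base term: 22 March 1978 + 23 years → 22 March 2001.
Administrative Delay Adjustment: +674 days → 25 January 2003.
Appellate Stay Credit: +485 days → 24 May 2004.
Response Delay Deduction: −97 days → 17 February 2004.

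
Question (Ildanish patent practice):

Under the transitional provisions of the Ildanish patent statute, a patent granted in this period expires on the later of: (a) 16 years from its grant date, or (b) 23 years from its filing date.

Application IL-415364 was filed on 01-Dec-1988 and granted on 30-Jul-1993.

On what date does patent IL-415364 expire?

2011-12-01

(a) grant + 16 years → 30 July 2009.
(b) filing + 23 years → 1 December 2011.
Later of the two: 1 December 2011.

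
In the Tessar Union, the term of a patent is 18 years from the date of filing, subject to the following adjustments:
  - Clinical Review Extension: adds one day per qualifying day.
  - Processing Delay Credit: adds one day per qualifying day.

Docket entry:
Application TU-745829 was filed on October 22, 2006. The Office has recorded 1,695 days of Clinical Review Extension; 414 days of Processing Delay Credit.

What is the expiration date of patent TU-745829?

Base term: filing date + 18 years → 22 October 2024.
Clinical Review Extension: +1695 days → 13 June 2029.
Processing Delay Credit: +414 days → 1 August 2030.

2030-08-01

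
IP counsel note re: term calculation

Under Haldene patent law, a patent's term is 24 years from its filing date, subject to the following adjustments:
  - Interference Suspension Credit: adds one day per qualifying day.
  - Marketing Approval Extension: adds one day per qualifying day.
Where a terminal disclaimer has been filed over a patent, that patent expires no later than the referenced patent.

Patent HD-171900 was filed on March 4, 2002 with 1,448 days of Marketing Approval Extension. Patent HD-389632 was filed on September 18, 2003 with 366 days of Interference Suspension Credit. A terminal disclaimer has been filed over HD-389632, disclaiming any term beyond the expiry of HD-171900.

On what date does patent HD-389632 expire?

2028-09-18

Natural term of HD-389632:
  Base: filing + 24 years → 18 September 2027.
  Interference Suspension Credit: +366 days → 18 September 2028.
Expiry of referenced patent HD-171900:
  Base: filing + 24 years → 4 March 2026.
  Marketing Approval Extension: +1448 days → 19 February 2030.
Terminal disclaimer: HD-389632 expires on the earlier of 18 September 2028 and 19 February 2030.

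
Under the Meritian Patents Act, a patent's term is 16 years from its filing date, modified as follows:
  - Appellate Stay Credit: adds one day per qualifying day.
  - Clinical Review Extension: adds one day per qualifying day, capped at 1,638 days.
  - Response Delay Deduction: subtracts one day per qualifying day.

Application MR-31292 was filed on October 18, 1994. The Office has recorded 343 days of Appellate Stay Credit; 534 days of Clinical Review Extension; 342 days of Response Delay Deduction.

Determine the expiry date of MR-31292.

2012-04-05

Base term: filing date + 16 years → 18 October 2010.
Appellate Stay Credit: +343 days → 26 September 2011.
Clinical Review Extension: 534 days (within the 1638-day cap) → +534 days → 13 March 2013.
Response Delay Deduction: −342 days → 5 April 2012.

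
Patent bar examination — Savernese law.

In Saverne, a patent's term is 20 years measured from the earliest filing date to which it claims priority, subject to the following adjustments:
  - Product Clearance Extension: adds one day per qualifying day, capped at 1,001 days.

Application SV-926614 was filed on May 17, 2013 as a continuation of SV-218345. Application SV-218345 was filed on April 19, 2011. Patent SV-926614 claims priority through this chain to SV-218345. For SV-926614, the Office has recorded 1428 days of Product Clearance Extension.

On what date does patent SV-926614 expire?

2034-01-14

Earliest priority filing: 19 April 2011.
Base term: 19 April 2011 + 20 years → 19 April 2031.
Product Clearance Extension: 1428 days claimed exceeds the 1001-day cap, so +1001 days → 14 January 2034.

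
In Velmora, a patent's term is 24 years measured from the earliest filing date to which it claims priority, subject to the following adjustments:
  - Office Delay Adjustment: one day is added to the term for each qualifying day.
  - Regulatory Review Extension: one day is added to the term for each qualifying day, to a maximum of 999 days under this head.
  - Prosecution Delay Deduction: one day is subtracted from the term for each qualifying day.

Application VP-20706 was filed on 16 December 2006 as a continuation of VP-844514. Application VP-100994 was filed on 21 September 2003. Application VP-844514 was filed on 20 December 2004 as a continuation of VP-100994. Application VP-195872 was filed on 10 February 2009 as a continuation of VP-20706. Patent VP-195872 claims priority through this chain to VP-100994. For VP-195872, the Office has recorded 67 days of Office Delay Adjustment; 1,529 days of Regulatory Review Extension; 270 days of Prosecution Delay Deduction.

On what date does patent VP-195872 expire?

2029-11-25

Earliest priority filing: 21 September 2003.
Base term: 21 September 2003 + 24 years → 21 September 2027.
Office Delay Adjustment: +67 days → 27 November 2027.
Regulatory Review Extension: 1529 days claimed exceeds the 999-day cap, so +999 days → 22 August 2030.
Prosecution Delay Deduction: −270 days → 25 November 2029.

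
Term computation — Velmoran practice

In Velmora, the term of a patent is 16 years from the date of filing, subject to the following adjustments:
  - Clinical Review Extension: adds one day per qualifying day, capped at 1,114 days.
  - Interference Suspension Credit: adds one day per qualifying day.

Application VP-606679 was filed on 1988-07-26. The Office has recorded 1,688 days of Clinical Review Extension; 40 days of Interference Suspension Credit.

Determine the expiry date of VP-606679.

Base term: filing date + 16 years → 26 July 2004.
Clinical Review Extension: 1688 days claimed exceeds the 1114-day cap, so +1114 days → 14 August 2007.
Interference Suspension Credit: +40 days → 23 September 2007.

September 23, 2007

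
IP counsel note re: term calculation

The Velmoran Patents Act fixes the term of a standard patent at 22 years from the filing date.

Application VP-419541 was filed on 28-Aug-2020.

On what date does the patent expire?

Filing date + 22 years → 28 August 2042.

August 28, 2042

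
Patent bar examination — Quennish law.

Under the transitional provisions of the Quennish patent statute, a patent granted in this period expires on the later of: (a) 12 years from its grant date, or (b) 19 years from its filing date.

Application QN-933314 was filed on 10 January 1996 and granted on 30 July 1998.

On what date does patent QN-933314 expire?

(a) grant + 12 years → 30 July 2010.
(b) filing + 19 years → 10 January 2015.
Later of the two: 10 January 2015.

January 10, 2015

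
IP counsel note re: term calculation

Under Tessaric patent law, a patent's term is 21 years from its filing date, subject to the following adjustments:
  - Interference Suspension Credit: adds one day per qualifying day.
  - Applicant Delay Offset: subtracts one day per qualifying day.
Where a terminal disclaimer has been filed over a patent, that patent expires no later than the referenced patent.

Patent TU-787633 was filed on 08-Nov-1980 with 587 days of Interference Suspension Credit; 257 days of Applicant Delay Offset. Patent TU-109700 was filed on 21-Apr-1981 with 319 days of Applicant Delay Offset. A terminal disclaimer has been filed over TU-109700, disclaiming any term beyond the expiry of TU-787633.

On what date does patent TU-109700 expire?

Natural term of TU-109700:
  Base: filing + 21 years → 21 April 2002.
  Applicant Delay Offset: −319 days → 6 June 2001.
Expiry of referenced patent TU-787633:
  Base: filing + 21 years → 8 November 2001.
  Interference Suspension Credit: +587 days → 18 June 2003.
  Applicant Delay Offset: −257 days → 4 October 2002.
Terminal disclaimer: TU-109700 expires on the earlier of 6 June 2001 and 4 October 2002.

2001-06-06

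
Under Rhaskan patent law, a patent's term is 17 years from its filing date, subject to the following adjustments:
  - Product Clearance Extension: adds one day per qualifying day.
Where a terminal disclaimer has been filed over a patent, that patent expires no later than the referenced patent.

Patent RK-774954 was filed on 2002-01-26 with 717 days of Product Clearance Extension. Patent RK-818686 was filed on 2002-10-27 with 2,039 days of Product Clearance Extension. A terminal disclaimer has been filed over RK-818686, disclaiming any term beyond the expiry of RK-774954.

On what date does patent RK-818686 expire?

January 12, 2021

Natural term of RK-818686:
  Base: filing + 17 years → 27 October 2019.
  Product Clearance Extension: +2039 days → 27 May 2025.
Expiry of referenced patent RK-774954:
  Base: filing + 17 years → 26 January 2019.
  Product Clearance Extension: +717 days → 12 January 2021.
Terminal disclaimer: RK-818686 expires on the earlier of 27 May 2025 and 12 January 2021.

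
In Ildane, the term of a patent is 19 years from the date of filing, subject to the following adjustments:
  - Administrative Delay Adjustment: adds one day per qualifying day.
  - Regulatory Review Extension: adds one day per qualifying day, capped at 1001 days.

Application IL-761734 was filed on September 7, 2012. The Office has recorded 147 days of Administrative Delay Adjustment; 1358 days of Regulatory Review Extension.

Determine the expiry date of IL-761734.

Base term: filing date + 19 years → 7 September 2031.
Administrative Delay Adjustment: +147 days → 1 February 2032.
Regulatory Review Extension: 1358 days claimed exceeds the 1001-day cap, so +1001 days → 29 October 2034.

October 29, 2034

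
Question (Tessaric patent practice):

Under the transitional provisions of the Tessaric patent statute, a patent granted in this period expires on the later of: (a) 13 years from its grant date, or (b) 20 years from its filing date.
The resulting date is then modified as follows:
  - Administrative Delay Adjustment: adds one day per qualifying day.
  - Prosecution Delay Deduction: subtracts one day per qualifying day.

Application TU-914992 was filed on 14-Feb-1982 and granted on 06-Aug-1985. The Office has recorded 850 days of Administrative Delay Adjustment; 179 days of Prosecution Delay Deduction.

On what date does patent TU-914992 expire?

2003-12-17

(a) grant + 13 years → 6 August 1998.
(b) filing + 20 years → 14 February 2002.
Later of the two: 14 February 2002.
Administrative Delay Adjustment: +850 days → 13 June 2004.
Prosecution Delay Deduction: −179 days → 17 December 2003.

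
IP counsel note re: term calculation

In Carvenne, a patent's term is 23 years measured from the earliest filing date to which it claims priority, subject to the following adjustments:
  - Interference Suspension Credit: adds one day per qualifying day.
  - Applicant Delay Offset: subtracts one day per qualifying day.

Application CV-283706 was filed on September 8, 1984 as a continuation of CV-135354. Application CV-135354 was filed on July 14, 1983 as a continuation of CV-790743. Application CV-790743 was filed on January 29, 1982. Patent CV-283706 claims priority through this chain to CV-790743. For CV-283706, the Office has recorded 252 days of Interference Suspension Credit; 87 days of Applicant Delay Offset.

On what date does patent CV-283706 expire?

July 13, 2005

Earliest priority filing: 29 January 1982.
Base term: 29 January 1982 + 23 years → 29 January 2005.
Interference Suspension Credit: +252 days → 8 October 2005.
Applicant Delay Offset: −87 days → 13 July 2005.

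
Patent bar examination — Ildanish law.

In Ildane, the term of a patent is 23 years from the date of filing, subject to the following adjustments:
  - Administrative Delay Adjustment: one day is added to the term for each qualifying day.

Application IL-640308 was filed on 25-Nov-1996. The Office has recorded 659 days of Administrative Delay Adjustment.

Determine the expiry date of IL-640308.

2021-09-14

Base term: filing date + 23 years → 25 November 2019.
Administrative Delay Adjustment: +659 days → 14 September 2021.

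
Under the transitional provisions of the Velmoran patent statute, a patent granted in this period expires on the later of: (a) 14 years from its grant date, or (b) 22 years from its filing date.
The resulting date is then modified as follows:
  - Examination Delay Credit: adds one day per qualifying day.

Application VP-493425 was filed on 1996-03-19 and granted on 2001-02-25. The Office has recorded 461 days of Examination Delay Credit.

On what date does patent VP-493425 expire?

(a) grant + 14 years → 25 February 2015.
(b) filing + 22 years → 19 March 2018.
Later of the two: 19 March 2018.
Examination Delay Credit: +461 days → 23 June 2019.

June 23, 2019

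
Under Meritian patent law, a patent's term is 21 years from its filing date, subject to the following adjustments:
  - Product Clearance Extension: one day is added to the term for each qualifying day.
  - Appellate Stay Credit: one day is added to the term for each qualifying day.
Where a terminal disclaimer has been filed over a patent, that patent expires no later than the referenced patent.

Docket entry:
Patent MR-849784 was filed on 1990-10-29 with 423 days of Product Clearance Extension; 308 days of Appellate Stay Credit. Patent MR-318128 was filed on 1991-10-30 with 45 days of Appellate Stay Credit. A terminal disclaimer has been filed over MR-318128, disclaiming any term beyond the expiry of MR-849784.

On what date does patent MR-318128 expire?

2012-12-14

Natural term of MR-318128:
  Base: filing + 21 years → 30 October 2012.
  Appellate Stay Credit: +45 days → 14 December 2012.
Expiry of referenced patent MR-849784:
  Base: filing + 21 years → 29 October 2011.
  Product Clearance Extension: +423 days → 25 December 2012.
  Appellate Stay Credit: +308 days → 29 October 2013.
Terminal disclaimer: MR-318128 expires on the earlier of 14 December 2012 and 29 October 2013.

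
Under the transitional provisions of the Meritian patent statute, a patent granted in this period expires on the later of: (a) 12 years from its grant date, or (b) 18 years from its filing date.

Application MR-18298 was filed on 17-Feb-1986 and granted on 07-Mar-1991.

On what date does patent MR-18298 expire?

(a) grant + 12 years → 7 March 2003.
(b) filing + 18 years → 17 February 2004.
Later of the two: 17 February 2004.

2004-02-17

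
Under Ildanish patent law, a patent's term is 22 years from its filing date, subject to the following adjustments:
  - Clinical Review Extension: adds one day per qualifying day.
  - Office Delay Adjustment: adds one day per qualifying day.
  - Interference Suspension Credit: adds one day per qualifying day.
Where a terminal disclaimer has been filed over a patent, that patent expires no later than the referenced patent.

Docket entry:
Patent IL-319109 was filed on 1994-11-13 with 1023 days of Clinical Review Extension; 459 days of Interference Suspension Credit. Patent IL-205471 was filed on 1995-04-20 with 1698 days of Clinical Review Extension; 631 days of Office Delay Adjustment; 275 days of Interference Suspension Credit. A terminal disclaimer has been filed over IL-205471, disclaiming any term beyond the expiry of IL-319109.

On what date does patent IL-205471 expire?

Natural term of IL-205471:
  Base: filing + 22 years → 20 April 2017.
  Clinical Review Extension: +1698 days → 13 December 2021.
  Office Delay Adjustment: +631 days → 5 September 2023.
  Interference Suspension Credit: +275 days → 6 June 2024.
Expiry of referenced patent IL-319109:
  Base: filing + 22 years → 13 November 2016.
  Clinical Review Extension: +1023 days → 2 September 2019.
  Interference Suspension Credit: +459 days → 4 December 2020.
Terminal disclaimer: IL-205471 expires on the earlier of 6 June 2024 and 4 December 2020.

December 4, 2020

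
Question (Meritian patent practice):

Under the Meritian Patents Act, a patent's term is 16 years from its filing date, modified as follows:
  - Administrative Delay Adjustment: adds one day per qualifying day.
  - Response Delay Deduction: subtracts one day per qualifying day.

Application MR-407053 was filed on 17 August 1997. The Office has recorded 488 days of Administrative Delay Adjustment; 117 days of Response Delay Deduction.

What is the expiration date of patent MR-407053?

2014-08-23

Base term: filing date + 16 years → 17 August 2013.
Administrative Delay Adjustment: +488 days → 18 December 2014.
Response Delay Deduction: −117 days → 23 August 2014.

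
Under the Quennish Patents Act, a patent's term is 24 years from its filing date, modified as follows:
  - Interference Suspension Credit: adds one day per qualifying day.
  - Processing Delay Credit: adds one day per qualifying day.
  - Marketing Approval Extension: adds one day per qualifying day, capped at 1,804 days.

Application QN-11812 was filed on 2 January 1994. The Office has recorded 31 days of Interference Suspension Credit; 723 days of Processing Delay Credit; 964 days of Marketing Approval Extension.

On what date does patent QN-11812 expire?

September 16, 2022

Base term: filing date + 24 years → 2 January 2018.
Interference Suspension Credit: +31 days → 2 February 2018.
Processing Delay Credit: +723 days → 26 January 2020.
Marketing Approval Extension: 964 days (within the 1804-day cap) → +964 days → 16 September 2022.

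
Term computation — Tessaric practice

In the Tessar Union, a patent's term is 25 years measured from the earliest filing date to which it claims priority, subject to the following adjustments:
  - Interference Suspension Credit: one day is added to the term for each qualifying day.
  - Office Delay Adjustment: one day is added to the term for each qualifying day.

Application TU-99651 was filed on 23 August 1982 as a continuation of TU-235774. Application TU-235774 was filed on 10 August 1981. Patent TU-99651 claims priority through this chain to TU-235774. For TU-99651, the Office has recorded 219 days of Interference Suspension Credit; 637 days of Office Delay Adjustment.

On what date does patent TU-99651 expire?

Earliest priority filing: 10 August 1981.
Base term: 10 August 1981 + 25 years → 10 August 2006.
Interference Suspension Credit: +219 days → 17 March 2007.
Office Delay Adjustment: +637 days → 13 December 2008.

2008-12-13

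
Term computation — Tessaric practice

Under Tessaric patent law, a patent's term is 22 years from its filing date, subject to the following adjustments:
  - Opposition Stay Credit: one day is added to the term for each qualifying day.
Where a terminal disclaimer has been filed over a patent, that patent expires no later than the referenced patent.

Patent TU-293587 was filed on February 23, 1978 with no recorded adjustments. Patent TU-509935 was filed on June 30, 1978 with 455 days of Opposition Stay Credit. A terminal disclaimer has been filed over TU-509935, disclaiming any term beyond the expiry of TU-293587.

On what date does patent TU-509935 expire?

February 23, 2000

Natural term of TU-509935:
  Base: filing + 22 years → 30 June 2000.
  Opposition Stay Credit: +455 days → 28 September 2001.
Expiry of referenced patent TU-293587:
  Base: filing + 22 years → 23 February 2000.
Terminal disclaimer: TU-509935 expires on the earlier of 28 September 2001 and 23 February 2000.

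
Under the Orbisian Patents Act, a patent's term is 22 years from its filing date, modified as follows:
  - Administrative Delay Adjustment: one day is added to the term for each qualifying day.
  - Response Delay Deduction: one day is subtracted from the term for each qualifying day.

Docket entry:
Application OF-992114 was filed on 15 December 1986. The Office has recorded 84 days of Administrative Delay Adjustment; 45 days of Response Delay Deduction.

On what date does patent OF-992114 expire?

Base term: filing date + 22 years → 15 December 2008.
Administrative Delay Adjustment: +84 days → 9 March 2009.
Response Delay Deduction: −45 days → 23 January 2009.

2009-01-23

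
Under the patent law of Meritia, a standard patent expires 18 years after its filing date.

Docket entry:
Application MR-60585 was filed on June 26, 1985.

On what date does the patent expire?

June 26, 2003

Filing date + 18 years → 26 June 2003.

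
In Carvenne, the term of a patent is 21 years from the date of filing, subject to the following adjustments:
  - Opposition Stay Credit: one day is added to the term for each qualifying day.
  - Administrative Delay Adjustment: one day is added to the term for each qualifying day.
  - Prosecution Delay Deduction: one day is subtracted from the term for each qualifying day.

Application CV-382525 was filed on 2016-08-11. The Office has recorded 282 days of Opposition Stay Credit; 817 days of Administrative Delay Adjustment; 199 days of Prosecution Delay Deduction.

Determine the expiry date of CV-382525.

January 28, 2040

Base term: filing date + 21 years → 11 August 2037.
Opposition Stay Credit: +282 days → 20 May 2038.
Administrative Delay Adjustment: +817 days → 14 August 2040.
Prosecution Delay Deduction: −199 days → 28 January 2040.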